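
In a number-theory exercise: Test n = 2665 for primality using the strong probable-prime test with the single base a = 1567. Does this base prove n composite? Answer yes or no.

n − 1 = 2664 = 2^3 · 333, so s = 3 and d = 333.
Repeated squaring mod 2665: 1567^1 ≡ 1567, 1567^2 ≡ 1024, 1567^4 ≡ 1231, 1567^8 ≡ 1641, 1567^16 ≡ 1231, 1567^32 ≡ 1641, 1567^64 ≡ 1231, 1567^128 ≡ 1641, 1567^256 ≡ 1231.
333 = 256 + 64 + 8 + 4 + 1, so 1567^333 ≡ 1231·1231·1641·1231·1567 ≡ 2387 (mod 2665).
x_0 = 1567^333 mod 2665 = 2387.
x_0 is neither 1 nor 2664, so continue squaring.
x_1 = 2387^2 mod 2665 = 2664.
x_1 ≡ −1, so 1567 is not a witness.

no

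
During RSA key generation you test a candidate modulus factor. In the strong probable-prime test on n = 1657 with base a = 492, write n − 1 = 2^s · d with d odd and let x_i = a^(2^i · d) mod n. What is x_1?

n − 1 = 1656 = 2^3 · 207, so s = 3 and d = 207.
By repeated squaring, 492^207 ≡ 1418 (mod 1657).
x_0 = 1418.
x_1 = 1418^2 mod 1657 = 783.

783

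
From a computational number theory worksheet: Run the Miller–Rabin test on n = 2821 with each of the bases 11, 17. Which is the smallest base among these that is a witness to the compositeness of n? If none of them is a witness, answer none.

n − 1 = 2820 = 2^2 · 705, so s = 2 and d = 705.
Base 11: x_0 = 11^705 mod 2821 = 1828. x_0 is neither 1 nor 2820, so continue squaring. x_1 = 1828^2 mod 2821 = 1520. Reached i = s−1 = 1 without hitting −1: 11 is a Miller–Rabin witness and 2821 is composite.
Base 17: x_0 = 17^705 mod 2821 = 2820. x_0 = 2820 ≡ −1, so 17 is not a witness.
The smallest witness among the given bases is 11.

11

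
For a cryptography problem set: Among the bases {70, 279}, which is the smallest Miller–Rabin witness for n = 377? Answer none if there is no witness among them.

279

n − 1 = 376 = 2^3 · 47, so s = 3 and d = 47.
Base 70: x_0 = 70^47 mod 377 = 307. x_0 is neither 1 nor 376, so continue squaring. x_1 = 307^2 mod 377 = 376. x_1 ≡ −1, so 70 is not a witness.
Base 279: x_0 = 279^47 mod 377 = 362. x_0 is neither 1 nor 376, so continue squaring. x_1 = 362^2 mod 377 = 225. x_2 = 225^2 mod 377 = 107. Reached i = s−1 = 2 without hitting −1: 279 is a Miller–Rabin witness and 377 is composite.
The smallest witness among the given bases is 279.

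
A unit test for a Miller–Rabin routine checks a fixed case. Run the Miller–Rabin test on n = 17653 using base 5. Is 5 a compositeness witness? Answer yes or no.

yes

n − 1 = 17652 = 2^2 · 4413, so s = 2 and d = 4413.
x_0 = 5^4413 mod 17653 = 5967.
x_0 is neither 1 nor 17652, so continue squaring.
x_1 = 5967^2 mod 17653 = 16641.
Reached i = s−1 = 1 without hitting −1: 5 is a Miller–Rabin witness and 17653 is composite.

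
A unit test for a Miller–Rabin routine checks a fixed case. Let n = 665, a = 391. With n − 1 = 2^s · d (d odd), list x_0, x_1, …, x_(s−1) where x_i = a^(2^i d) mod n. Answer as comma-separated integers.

216, 106, 596

n − 1 = 664 = 2^3 · 83, so s = 3 and d = 83.
x_0 = 391^83 mod 665 = 216.
x_1 = 216^2 mod 665 = 106.
x_2 = 106^2 mod 665 = 596.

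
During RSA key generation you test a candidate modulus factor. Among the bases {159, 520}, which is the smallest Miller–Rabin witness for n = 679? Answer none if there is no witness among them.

n − 1 = 678 = 2^1 · 339, so s = 1 and d = 339.
Base 159: x_0 = 159^339 mod 679 = 678. x_0 = 678 ≡ −1, so 159 is not a witness.
Base 520: x_0 = 520^339 mod 679 = 1. x_0 = 1, so 520 is not a witness.
No listed base is a witness for 679.

none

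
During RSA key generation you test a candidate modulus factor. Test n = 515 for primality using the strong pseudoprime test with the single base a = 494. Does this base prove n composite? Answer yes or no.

n − 1 = 514 = 2^1 · 257, so s = 1 and d = 257.
x_0 = 494^257 mod 515 = 29.
x_0 ∉ {1, 514} and s = 1, so 494 is a Miller–Rabin witness and 515 is composite.

yes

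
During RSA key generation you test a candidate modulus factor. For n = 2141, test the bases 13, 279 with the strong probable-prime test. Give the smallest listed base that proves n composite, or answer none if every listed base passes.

n − 1 = 2140 = 2^2 · 535, so s = 2 and d = 535.
Base 13: x_0 = 13^535 mod 2141 = 1. x_0 = 1, so 13 is not a witness.
Base 279: x_0 = 279^535 mod 2141 = 2140. x_0 = 2140 ≡ −1, so 279 is not a witness.
No listed base is a witness for 2141.

none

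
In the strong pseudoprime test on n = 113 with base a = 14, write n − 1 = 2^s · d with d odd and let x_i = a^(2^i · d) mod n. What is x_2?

1

n − 1 = 112 = 2^4 · 7, so s = 4 and d = 7.
x_0 = 14^7 mod 113 = 98.
x_1 = 98^2 mod 113 = 112.
x_2 = 112^2 mod 113 = 1.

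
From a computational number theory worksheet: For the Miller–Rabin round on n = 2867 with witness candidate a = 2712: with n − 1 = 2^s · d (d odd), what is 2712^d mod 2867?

2326

n − 1 = 2866 = 2^1 · 1433, so s = 1 and d = 1433.
Repeated squaring mod 2867: 2712^1 ≡ 2712, 2712^2 ≡ 1089, 2712^4 ≡ 1850, 2712^8 ≡ 2169, 2712^16 ≡ 2681, 2712^32 ≡ 192, 2712^64 ≡ 2460, 2712^128 ≡ 2230, 2712^256 ≡ 1522, 2712^512 ≡ 2815, 2712^1024 ≡ 2704.
1433 = 1024 + 256 + 128 + 16 + 8 + 1, so 2712^1433 ≡ 2704·1522·2230·2681·2169·2712 ≡ 2326 (mod 2867).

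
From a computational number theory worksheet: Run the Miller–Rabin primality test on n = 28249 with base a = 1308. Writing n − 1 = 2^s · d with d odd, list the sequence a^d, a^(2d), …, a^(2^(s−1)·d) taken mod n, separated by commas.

n − 1 = 28248 = 2^3 · 3531, so s = 3 and d = 3531.
x_0 = 1308^3531 mod 28249 = 23899.
x_1 = 23899^2 mod 28249 = 23919.
x_2 = 23919^2 mod 28249 = 19813.

23899, 23919, 19813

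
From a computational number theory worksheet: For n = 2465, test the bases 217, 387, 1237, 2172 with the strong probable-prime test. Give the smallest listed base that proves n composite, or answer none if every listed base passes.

none

n − 1 = 2464 = 2^5 · 77, so s = 5 and d = 77.
Base 217: x_0 = 217^77 mod 2465 = 1322. x_0 is neither 1 nor 2464, so continue squaring. x_1 = 1322^2 mod 2465 = 2464. x_1 ≡ −1, so 217 is not a witness.
Base 387: x_0 = 387^77 mod 2465 = 302. x_0 is neither 1 nor 2464, so continue squaring. x_1 = 302^2 mod 2465 = 2464. x_1 ≡ −1, so 387 is not a witness.
Base 1237: x_0 = 1237^77 mod 2465 = 1322. x_0 is neither 1 nor 2464, so continue squaring. x_1 = 1322^2 mod 2465 = 2464. x_1 ≡ −1, so 1237 is not a witness.
Base 2172: x_0 = 2172^77 mod 2465 = 302. x_0 is neither 1 nor 2464, so continue squaring. x_1 = 302^2 mod 2465 = 2464. x_1 ≡ −1, so 2172 is not a witness.
No listed base is a witness for 2465.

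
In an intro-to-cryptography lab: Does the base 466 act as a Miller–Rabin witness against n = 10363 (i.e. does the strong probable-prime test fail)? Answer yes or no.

no

n − 1 = 10362 = 2^1 · 5181, so s = 1 and d = 5181.
x_0 = 466^5181 mod 10363 = 1.
x_0 = 1, so 466 is not a witness.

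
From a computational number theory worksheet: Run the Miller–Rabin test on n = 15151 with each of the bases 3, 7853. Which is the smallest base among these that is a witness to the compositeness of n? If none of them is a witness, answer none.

3

n − 1 = 15150 = 2^1 · 7575, so s = 1 and d = 7575.
Base 3: x_0 = 3^7575 mod 15151 = 6469. x_0 ∉ {1, 15150} and s = 1, so 3 is a Miller–Rabin witness and 15151 is composite.
Base 7853: x_0 = 7853^7575 mod 15151 = 4901. x_0 ∉ {1, 15150} and s = 1, so 7853 is a Miller–Rabin witness and 15151 is composite.
The smallest witness among the given bases is 3.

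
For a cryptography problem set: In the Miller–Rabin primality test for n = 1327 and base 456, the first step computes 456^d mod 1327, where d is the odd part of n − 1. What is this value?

n − 1 = 1326 = 2^1 · 663, so s = 1 and d = 663.
456^663 mod 1327 = 1.

1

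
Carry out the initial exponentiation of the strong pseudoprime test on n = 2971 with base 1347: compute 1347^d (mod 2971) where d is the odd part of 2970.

1

n − 1 = 2970 = 2^1 · 1485, so s = 1 and d = 1485.
Repeated squaring mod 2971: 1347^1 ≡ 1347, 1347^2 ≡ 2099, 1347^4 ≡ 2779, 1347^8 ≡ 1212, 1347^16 ≡ 1270, 1347^32 ≡ 2618, 1347^64 ≡ 2798, 1347^128 ≡ 219, 1347^256 ≡ 425, 1347^512 ≡ 2365, 1347^1024 ≡ 1803.
1485 = 1024 + 256 + 128 + 64 + 8 + 4 + 1, so 1347^1485 ≡ 1803·425·219·2798·1212·2779·1347 ≡ 1 (mod 2971).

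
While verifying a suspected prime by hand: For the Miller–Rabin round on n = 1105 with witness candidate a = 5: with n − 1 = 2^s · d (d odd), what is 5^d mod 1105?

915

n − 1 = 1104 = 2^4 · 69, so s = 4 and d = 69.
5^69 mod 1105 = 915.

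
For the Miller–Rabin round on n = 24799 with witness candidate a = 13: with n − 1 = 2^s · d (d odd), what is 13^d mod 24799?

n − 1 = 24798 = 2^1 · 12399, so s = 1 and d = 12399.
13^12399 mod 24799 = 24798.

24798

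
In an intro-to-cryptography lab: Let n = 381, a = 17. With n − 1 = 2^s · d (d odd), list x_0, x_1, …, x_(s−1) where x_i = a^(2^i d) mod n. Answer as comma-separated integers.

n − 1 = 380 = 2^2 · 95, so s = 2 and d = 95.
x_0 = 17^95 mod 381 = 242.
x_1 = 242^2 mod 381 = 271.

242, 271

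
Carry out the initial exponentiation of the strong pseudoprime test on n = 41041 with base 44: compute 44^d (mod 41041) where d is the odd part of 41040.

n − 1 = 41040 = 2^4 · 2565, so s = 4 and d = 2565.
Repeated squaring mod 41041: 44^1 ≡ 44, 44^2 ≡ 1936, 44^4 ≡ 13365, 44^8 ≡ 12793, 44^16 ≡ 30382, 44^32 ≡ 12793, 44^64 ≡ 30382, 44^128 ≡ 12793, 44^256 ≡ 30382, 44^512 ≡ 12793, 44^1024 ≡ 30382, 44^2048 ≡ 12793.
2565 = 2048 + 512 + 4 + 1, so 44^2565 ≡ 12793·12793·13365·44 ≡ 19349 (mod 41041).

19349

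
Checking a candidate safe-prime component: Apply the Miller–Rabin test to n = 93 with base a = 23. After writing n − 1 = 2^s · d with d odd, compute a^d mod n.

77

n − 1 = 92 = 2^2 · 23, so s = 2 and d = 23.
Repeated squaring mod 93: 23^1 ≡ 23, 23^2 ≡ 64, 23^4 ≡ 4, 23^8 ≡ 16, 23^16 ≡ 70.
23 = 16 + 4 + 2 + 1, so 23^23 ≡ 70·4·64·23 ≡ 77 (mod 93).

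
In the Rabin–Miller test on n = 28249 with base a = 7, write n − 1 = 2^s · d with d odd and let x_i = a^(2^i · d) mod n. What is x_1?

28118

n − 1 = 28248 = 2^3 · 3531, so s = 3 and d = 3531.
x_0 = 7^3531 mod 28249 = 12199.
x_1 = 12199^2 mod 28249 = 28118.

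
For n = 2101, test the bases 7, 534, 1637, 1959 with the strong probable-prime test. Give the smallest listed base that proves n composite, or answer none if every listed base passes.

none

n − 1 = 2100 = 2^2 · 525, so s = 2 and d = 525.
Base 7: x_0 = 7^525 mod 2101 = 2100. x_0 = 2100 ≡ −1, so 7 is not a witness.
Base 534: x_0 = 534^525 mod 2101 = 2100. x_0 = 2100 ≡ −1, so 534 is not a witness.
Base 1637: x_0 = 1637^525 mod 2101 = 1. x_0 = 1, so 1637 is not a witness.
Base 1959: x_0 = 1959^525 mod 2101 = 1. x_0 = 1, so 1959 is not a witness.
No listed base is a witness for 2101.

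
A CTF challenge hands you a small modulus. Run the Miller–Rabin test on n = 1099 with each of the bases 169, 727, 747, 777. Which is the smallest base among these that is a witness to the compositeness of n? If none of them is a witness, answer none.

n − 1 = 1098 = 2^1 · 549, so s = 1 and d = 549.
Base 169: x_0 = 169^549 mod 1099 = 1. x_0 = 1, so 169 is not a witness.
Base 727: x_0 = 727^549 mod 1099 = 510. x_0 ∉ {1, 1098} and s = 1, so 727 is a Miller–Rabin witness and 1099 is composite.
Base 747: x_0 = 747^549 mod 1099 = 1021. x_0 ∉ {1, 1098} and s = 1, so 747 is a Miller–Rabin witness and 1099 is composite.
Base 777: x_0 = 777^549 mod 1099 = 826. x_0 ∉ {1, 1098} and s = 1, so 777 is a Miller–Rabin witness and 1099 is composite.
The smallest witness among the given bases is 727.

727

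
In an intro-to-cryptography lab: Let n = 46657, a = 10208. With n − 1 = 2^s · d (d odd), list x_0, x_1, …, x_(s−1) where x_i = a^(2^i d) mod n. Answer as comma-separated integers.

n − 1 = 46656 = 2^6 · 729, so s = 6 and d = 729.
x_0 = 10208^729 mod 46657 = 32709.
x_1 = 32709^2 mod 46657 = 33671.
x_2 = 33671^2 mod 46657 = 17798.
x_3 = 17798^2 mod 46657 = 14431.
x_4 = 14431^2 mod 46657 = 23570.
x_5 = 23570^2 mod 46657 = 1.

32709, 33671, 17798, 14431, 23570, 1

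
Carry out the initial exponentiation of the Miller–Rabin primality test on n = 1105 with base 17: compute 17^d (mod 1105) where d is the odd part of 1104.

n − 1 = 1104 = 2^4 · 69, so s = 4 and d = 69.
Repeated squaring mod 1105: 17^1 ≡ 17, 17^2 ≡ 289, 17^4 ≡ 646, 17^8 ≡ 731, 17^16 ≡ 646, 17^32 ≡ 731, 17^64 ≡ 646.
69 = 64 + 4 + 1, so 17^69 ≡ 646·646·17 ≡ 272 (mod 1105).

272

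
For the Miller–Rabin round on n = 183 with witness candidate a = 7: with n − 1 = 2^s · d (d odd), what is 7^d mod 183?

n − 1 = 182 = 2^1 · 91, so s = 1 and d = 91.
7^91 mod 183 = 115.

115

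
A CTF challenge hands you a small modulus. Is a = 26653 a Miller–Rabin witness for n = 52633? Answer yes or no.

n − 1 = 52632 = 2^3 · 6579, so s = 3 and d = 6579.
By repeated squaring, 26653^6579 ≡ 1 (mod 52633).
x_0 = 26653^6579 mod 52633 = 1.
x_0 = 1, so 26653 is not a witness.

no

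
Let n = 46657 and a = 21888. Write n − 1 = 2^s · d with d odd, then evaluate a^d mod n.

22088

n − 1 = 46656 = 2^6 · 729, so s = 6 and d = 729.
By repeated squaring, 21888^729 ≡ 22088 (mod 46657).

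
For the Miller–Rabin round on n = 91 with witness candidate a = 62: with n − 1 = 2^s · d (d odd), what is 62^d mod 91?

90

n − 1 = 90 = 2^1 · 45, so s = 1 and d = 45.
By repeated squaring, 62^45 ≡ 90 (mod 91).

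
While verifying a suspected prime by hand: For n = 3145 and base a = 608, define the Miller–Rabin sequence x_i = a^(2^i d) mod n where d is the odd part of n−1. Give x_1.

2209

n − 1 = 3144 = 2^3 · 393, so s = 3 and d = 393.
x_0 = 608^393 mod 3145 = 2563.
x_1 = 2563^2 mod 3145 = 2209.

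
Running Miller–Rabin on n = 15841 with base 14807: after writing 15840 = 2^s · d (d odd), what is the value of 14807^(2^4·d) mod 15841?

1

n − 1 = 15840 = 2^5 · 495, so s = 5 and d = 495.
x_0 = 14807^495 mod 15841 = 3039.
x_1 = 3039^2 mod 15841 = 218.
x_2 = 218^2 mod 15841 = 1.
x_3 = 1^2 mod 15841 = 1.
x_4 = 1^2 mod 15841 = 1.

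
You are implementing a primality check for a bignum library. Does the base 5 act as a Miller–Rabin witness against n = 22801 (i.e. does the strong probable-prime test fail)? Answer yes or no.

yes

n − 1 = 22800 = 2^4 · 1425, so s = 4 and d = 1425.
x_0 = 5^1425 mod 22801 = 14497.
x_0 is neither 1 nor 22800, so continue squaring.
x_1 = 14497^2 mod 22801 = 6192.
x_2 = 6192^2 mod 22801 = 12383.
x_3 = 12383^2 mod 22801 = 1964.
Reached i = s−1 = 3 without hitting −1: 5 is a Miller–Rabin witness and 22801 is composite.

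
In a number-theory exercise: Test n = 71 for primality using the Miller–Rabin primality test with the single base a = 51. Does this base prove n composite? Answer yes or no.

n − 1 = 70 = 2^1 · 35, so s = 1 and d = 35.
x_0 = 51^35 mod 71 = 70.
x_0 = 70 ≡ −1, so 51 is not a witness.

no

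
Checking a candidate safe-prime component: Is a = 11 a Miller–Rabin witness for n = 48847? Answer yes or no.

n − 1 = 48846 = 2^1 · 24423, so s = 1 and d = 24423.
By repeated squaring, 11^24423 ≡ 1 (mod 48847).
x_0 = 11^24423 mod 48847 = 1.
x_0 = 1, so 11 is not a witness.

no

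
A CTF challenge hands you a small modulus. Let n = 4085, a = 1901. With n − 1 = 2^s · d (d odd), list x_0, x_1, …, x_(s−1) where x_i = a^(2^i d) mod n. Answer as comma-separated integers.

3326, 96

n − 1 = 4084 = 2^2 · 1021, so s = 2 and d = 1021.
x_0 = 1901^1021 mod 4085 = 3326.
x_1 = 3326^2 mod 4085 = 96.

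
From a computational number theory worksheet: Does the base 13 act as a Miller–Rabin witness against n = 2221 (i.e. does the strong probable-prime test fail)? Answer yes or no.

n − 1 = 2220 = 2^2 · 555, so s = 2 and d = 555.
x_0 = 13^555 mod 2221 = 790.
x_0 is neither 1 nor 2220, so continue squaring.
x_1 = 790^2 mod 2221 = 2220.
x_1 ≡ −1, so 13 is not a witness.

no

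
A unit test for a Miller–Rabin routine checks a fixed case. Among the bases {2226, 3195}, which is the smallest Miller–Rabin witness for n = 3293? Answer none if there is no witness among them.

2226

n − 1 = 3292 = 2^2 · 823, so s = 2 and d = 823.
Base 2226: x_0 = 2226^823 mod 3293 = 179. x_0 is neither 1 nor 3292, so continue squaring. x_1 = 179^2 mod 3293 = 2404. Reached i = s−1 = 1 without hitting −1: 2226 is a Miller–Rabin witness and 3293 is composite.
Base 3195: x_0 = 3195^823 mod 3293 = 18. x_0 is neither 1 nor 3292, so continue squaring. x_1 = 18^2 mod 3293 = 324. Reached i = s−1 = 1 without hitting −1: 3195 is a Miller–Rabin witness and 3293 is composite.
The smallest witness among the given bases is 2226.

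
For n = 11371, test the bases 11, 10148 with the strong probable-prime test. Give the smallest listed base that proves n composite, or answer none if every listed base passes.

n − 1 = 11370 = 2^1 · 5685, so s = 1 and d = 5685.
Base 11: x_0 = 11^5685 mod 11371 = 11217. x_0 ∉ {1, 11370} and s = 1, so 11 is a Miller–Rabin witness and 11371 is composite.
Base 10148: x_0 = 10148^5685 mod 11371 = 9854. x_0 ∉ {1, 11370} and s = 1, so 10148 is a Miller–Rabin witness and 11371 is composite.
The smallest witness among the given bases is 11.

11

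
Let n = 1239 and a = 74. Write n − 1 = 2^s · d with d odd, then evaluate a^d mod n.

n − 1 = 1238 = 2^1 · 619, so s = 1 and d = 619.
74^619 mod 1239 = 137.

137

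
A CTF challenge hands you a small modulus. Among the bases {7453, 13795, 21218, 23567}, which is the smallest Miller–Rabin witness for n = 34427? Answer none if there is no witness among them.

7453

n − 1 = 34426 = 2^1 · 17213, so s = 1 and d = 17213.
Base 7453: x_0 = 7453^17213 mod 34427 = 9675. x_0 ∉ {1, 34426} and s = 1, so 7453 is a Miller–Rabin witness and 34427 is composite.
Base 13795: x_0 = 13795^17213 mod 34427 = 30935. x_0 ∉ {1, 34426} and s = 1, so 13795 is a Miller–Rabin witness and 34427 is composite.
Base 21218: x_0 = 21218^17213 mod 34427 = 30210. x_0 ∉ {1, 34426} and s = 1, so 21218 is a Miller–Rabin witness and 34427 is composite.
Base 23567: x_0 = 23567^17213 mod 34427 = 15460. x_0 ∉ {1, 34426} and s = 1, so 23567 is a Miller–Rabin witness and 34427 is composite.
The smallest witness among the given bases is 7453.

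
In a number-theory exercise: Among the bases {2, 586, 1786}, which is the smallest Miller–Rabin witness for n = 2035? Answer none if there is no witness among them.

2

n − 1 = 2034 = 2^1 · 1017, so s = 1 and d = 1017.
Base 2: x_0 = 2^1017 mod 2035 = 1437. x_0 ∉ {1, 2034} and s = 1, so 2 is a Miller–Rabin witness and 2035 is composite.
Base 586: x_0 = 586^1017 mod 2035 = 31. x_0 ∉ {1, 2034} and s = 1, so 586 is a Miller–Rabin witness and 2035 is composite.
Base 1786: x_0 = 1786^1017 mod 2035 = 1666. x_0 ∉ {1, 2034} and s = 1, so 1786 is a Miller–Rabin witness and 2035 is composite.
The smallest witness among the given bases is 2.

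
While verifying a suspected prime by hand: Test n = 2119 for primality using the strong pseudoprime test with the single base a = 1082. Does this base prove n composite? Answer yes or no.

no

n − 1 = 2118 = 2^1 · 1059, so s = 1 and d = 1059.
Repeated squaring mod 2119: 1082^1 ≡ 1082, 1082^2 ≡ 1036, 1082^4 ≡ 1082, 1082^8 ≡ 1036, 1082^16 ≡ 1082, 1082^32 ≡ 1036, 1082^64 ≡ 1082, 1082^128 ≡ 1036, 1082^256 ≡ 1082, 1082^512 ≡ 1036, 1082^1024 ≡ 1082.
1059 = 1024 + 32 + 2 + 1, so 1082^1059 ≡ 1082·1036·1036·1082 ≡ 1 (mod 2119).
x_0 = 1082^1059 mod 2119 = 1.
x_0 = 1, so 1082 is not a witness.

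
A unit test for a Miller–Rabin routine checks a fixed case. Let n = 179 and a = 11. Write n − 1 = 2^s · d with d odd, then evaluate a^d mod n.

178

n − 1 = 178 = 2^1 · 89, so s = 1 and d = 89.
11^89 mod 179 = 178.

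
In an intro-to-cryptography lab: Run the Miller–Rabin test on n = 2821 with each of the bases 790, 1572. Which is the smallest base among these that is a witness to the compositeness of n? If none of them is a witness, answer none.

n − 1 = 2820 = 2^2 · 705, so s = 2 and d = 705.
Base 790: x_0 = 790^705 mod 2821 = 2820. x_0 = 2820 ≡ −1, so 790 is not a witness.
Base 1572: x_0 = 1572^705 mod 2821 = 1611. x_0 is neither 1 nor 2820, so continue squaring. x_1 = 1611^2 mod 2821 = 1. x_1 = 1 but x_0 ≠ ±1, a nontrivial square root of 1 — 1572 is a witness and 2821 is composite.
The smallest witness among the given bases is 1572.

1572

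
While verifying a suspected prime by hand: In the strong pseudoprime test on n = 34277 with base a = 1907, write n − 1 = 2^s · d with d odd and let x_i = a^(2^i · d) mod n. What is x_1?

n − 1 = 34276 = 2^2 · 8569, so s = 2 and d = 8569.
Repeated squaring mod 34277: 1907^1 ≡ 1907, 1907^2 ≡ 3287, 1907^4 ≡ 7114, 1907^8 ≡ 16144, 1907^16 ≡ 20705, 1907^32 ≡ 28863, 1907^64 ≡ 4561, 1907^128 ≡ 30859, 1907^256 ≡ 28544, 1907^512 ≡ 29923, 1907^1024 ≡ 2135, 1907^2048 ≡ 33661, 1907^4096 ≡ 2409, 1907^8192 ≡ 10468.
8569 = 8192 + 256 + 64 + 32 + 16 + 8 + 1, so 1907^8569 ≡ 10468·28544·4561·28863·20705·16144·1907 ≡ 6439 (mod 34277).
x_0 = 6439.
x_1 = 6439^2 mod 34277 = 19828.

19828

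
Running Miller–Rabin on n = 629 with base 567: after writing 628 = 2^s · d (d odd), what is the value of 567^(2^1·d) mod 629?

n − 1 = 628 = 2^2 · 157, so s = 2 and d = 157.
By repeated squaring, 567^157 ≡ 571 (mod 629).
x_0 = 571.
x_1 = 571^2 mod 629 = 219.

219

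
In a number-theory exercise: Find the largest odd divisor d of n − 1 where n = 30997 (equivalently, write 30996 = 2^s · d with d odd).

Halving: 30996 → 15498 → 7749; 7749 is odd.
So 30996 = 2^2 · 7749.

7749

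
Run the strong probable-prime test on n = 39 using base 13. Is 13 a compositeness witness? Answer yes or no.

n − 1 = 38 = 2^1 · 19, so s = 1 and d = 19.
x_0 = 13^19 mod 39 = 13.
x_0 ∉ {1, 38} and s = 1, so 13 is a Miller–Rabin witness and 39 is composite.

yes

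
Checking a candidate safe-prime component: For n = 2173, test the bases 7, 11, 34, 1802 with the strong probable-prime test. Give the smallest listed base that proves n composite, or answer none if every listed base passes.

n − 1 = 2172 = 2^2 · 543, so s = 2 and d = 543.
Base 7: x_0 = 7^543 mod 2173 = 600. x_0 is neither 1 nor 2172, so continue squaring. x_1 = 600^2 mod 2173 = 1455. Reached i = s−1 = 1 without hitting −1: 7 is a Miller–Rabin witness and 2173 is composite.
Base 11: x_0 = 11^543 mod 2173 = 1334. x_0 is neither 1 nor 2172, so continue squaring. x_1 = 1334^2 mod 2173 = 2042. Reached i = s−1 = 1 without hitting −1: 11 is a Miller–Rabin witness and 2173 is composite.
Base 34: x_0 = 34^543 mod 2173 = 1737. x_0 is neither 1 nor 2172, so continue squaring. x_1 = 1737^2 mod 2173 = 1045. Reached i = s−1 = 1 without hitting −1: 34 is a Miller–Rabin witness and 2173 is composite.
Base 1802: x_0 = 1802^543 mod 2173 = 689. x_0 is neither 1 nor 2172, so continue squaring. x_1 = 689^2 mod 2173 = 1007. Reached i = s−1 = 1 without hitting −1: 1802 is a Miller–Rabin witness and 2173 is composite.
The smallest witness among the given bases is 7.

7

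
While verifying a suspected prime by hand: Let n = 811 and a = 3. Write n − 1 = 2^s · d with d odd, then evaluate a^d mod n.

n − 1 = 810 = 2^1 · 405, so s = 1 and d = 405.
3^405 mod 811 = 810.

810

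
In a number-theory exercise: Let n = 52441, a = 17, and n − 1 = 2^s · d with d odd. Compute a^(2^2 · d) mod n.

n − 1 = 52440 = 2^3 · 6555, so s = 3 and d = 6555.
x_0 = 17^6555 mod 52441 = 29771.
x_1 = 29771^2 mod 52441 = 7100.
x_2 = 7100^2 mod 52441 = 14199.

14199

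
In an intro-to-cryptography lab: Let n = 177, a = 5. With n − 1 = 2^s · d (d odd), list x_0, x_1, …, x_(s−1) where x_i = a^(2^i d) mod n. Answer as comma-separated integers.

n − 1 = 176 = 2^4 · 11, so s = 4 and d = 11.
x_0 = 5^11 mod 177 = 20.
x_1 = 20^2 mod 177 = 46.
x_2 = 46^2 mod 177 = 169.
x_3 = 169^2 mod 177 = 64.

20, 46, 169, 64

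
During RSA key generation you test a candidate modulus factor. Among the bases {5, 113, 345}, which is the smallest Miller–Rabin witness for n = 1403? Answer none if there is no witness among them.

n − 1 = 1402 = 2^1 · 701, so s = 1 and d = 701.
Base 5: x_0 = 5^701 mod 1403 = 858. x_0 ∉ {1, 1402} and s = 1, so 5 is a Miller–Rabin witness and 1403 is composite.
Base 113: x_0 = 113^701 mod 1403 = 296. x_0 ∉ {1, 1402} and s = 1, so 113 is a Miller–Rabin witness and 1403 is composite.
Base 345: x_0 = 345^701 mod 1403 = 276. x_0 ∉ {1, 1402} and s = 1, so 345 is a Miller–Rabin witness and 1403 is composite.
The smallest witness among the given bases is 5.

5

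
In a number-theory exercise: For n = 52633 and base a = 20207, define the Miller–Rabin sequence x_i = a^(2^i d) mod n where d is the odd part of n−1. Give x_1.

n − 1 = 52632 = 2^3 · 6579, so s = 3 and d = 6579.
x_0 = 20207^6579 mod 52633 = 825.
x_1 = 825^2 mod 52633 = 49029.

49029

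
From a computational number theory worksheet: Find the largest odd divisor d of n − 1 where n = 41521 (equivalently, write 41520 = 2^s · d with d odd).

Halving: 41520 → 20760 → 10380 → 5190 → 2595; 2595 is odd.
So 41520 = 2^4 · 2595.

2595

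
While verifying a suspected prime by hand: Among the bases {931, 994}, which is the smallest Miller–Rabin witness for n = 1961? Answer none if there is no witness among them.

n − 1 = 1960 = 2^3 · 245, so s = 3 and d = 245.
Base 931: x_0 = 931^245 mod 1961 = 931. x_0 is neither 1 nor 1960, so continue squaring. x_1 = 931^2 mod 1961 = 1960. x_1 ≡ −1, so 931 is not a witness.
Base 994: x_0 = 994^245 mod 1961 = 779. x_0 is neither 1 nor 1960, so continue squaring. x_1 = 779^2 mod 1961 = 892. x_2 = 892^2 mod 1961 = 1459. Reached i = s−1 = 2 without hitting −1: 994 is a Miller–Rabin witness and 1961 is composite.
The smallest witness among the given bases is 994.

994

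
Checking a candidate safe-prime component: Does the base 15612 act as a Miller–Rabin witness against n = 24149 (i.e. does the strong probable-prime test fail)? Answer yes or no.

n − 1 = 24148 = 2^2 · 6037, so s = 2 and d = 6037.
x_0 = 15612^6037 mod 24149 = 3107.
x_0 is neither 1 nor 24148, so continue squaring.
x_1 = 3107^2 mod 24149 = 17998.
Reached i = s−1 = 1 without hitting −1: 15612 is a Miller–Rabin witness and 24149 is composite.

yes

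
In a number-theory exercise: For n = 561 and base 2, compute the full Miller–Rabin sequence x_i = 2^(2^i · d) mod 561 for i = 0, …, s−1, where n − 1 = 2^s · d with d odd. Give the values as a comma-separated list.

263, 166, 67, 1

n − 1 = 560 = 2^4 · 35, so s = 4 and d = 35.
x_0 = 2^35 mod 561 = 263.
x_1 = 263^2 mod 561 = 166.
x_2 = 166^2 mod 561 = 67.
x_3 = 67^2 mod 561 = 1.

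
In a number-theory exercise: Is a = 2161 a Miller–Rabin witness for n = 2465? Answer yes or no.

n − 1 = 2464 = 2^5 · 77, so s = 5 and d = 77.
x_0 = 2161^77 mod 2465 = 2361.
x_0 is neither 1 nor 2464, so continue squaring.
x_1 = 2361^2 mod 2465 = 956.
x_2 = 956^2 mod 2465 = 1886.
x_3 = 1886^2 mod 2465 = 1.
x_3 = 1 but x_2 ≠ ±1, a nontrivial square root of 1 — 2161 is a witness and 2465 is composite.

yes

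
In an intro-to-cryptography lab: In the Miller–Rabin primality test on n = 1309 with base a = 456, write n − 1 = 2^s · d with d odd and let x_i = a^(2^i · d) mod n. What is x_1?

988

n − 1 = 1308 = 2^2 · 327, so s = 2 and d = 327.
x_0 = 456^327 mod 1309 = 652.
x_1 = 652^2 mod 1309 = 988.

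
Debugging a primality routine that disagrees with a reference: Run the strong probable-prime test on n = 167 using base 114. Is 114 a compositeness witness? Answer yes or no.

no

n − 1 = 166 = 2^1 · 83, so s = 1 and d = 83.
x_0 = 114^83 mod 167 = 1.
x_0 = 1, so 114 is not a witness.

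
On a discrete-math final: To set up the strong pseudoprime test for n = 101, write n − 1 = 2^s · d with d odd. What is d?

Halving: 100 → 50 → 25; 25 is odd.
So 100 = 2^2 · 25.

25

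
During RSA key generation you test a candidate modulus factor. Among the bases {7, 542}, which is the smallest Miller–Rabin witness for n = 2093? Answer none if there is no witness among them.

7

n − 1 = 2092 = 2^2 · 523, so s = 2 and d = 523.
Base 7: x_0 = 7^523 mod 2093 = 1813. x_0 is neither 1 nor 2092, so continue squaring. x_1 = 1813^2 mod 2093 = 959. Reached i = s−1 = 1 without hitting −1: 7 is a Miller–Rabin witness and 2093 is composite.
Base 542: x_0 = 542^523 mod 2093 = 1179. x_0 is neither 1 nor 2092, so continue squaring. x_1 = 1179^2 mod 2093 = 289. Reached i = s−1 = 1 without hitting −1: 542 is a Miller–Rabin witness and 2093 is composite.
The smallest witness among the given bases is 7.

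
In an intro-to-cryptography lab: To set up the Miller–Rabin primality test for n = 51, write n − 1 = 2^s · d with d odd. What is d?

Halving: 50 → 25; 25 is odd.
So 50 = 2^1 · 25.

25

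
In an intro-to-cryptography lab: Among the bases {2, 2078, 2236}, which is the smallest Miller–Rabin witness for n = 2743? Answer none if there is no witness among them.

2

n − 1 = 2742 = 2^1 · 1371, so s = 1 and d = 1371.
Base 2: x_0 = 2^1371 mod 2743 = 2257. x_0 ∉ {1, 2742} and s = 1, so 2 is a Miller–Rabin witness and 2743 is composite.
Base 2078: x_0 = 2078^1371 mod 2743 = 382. x_0 ∉ {1, 2742} and s = 1, so 2078 is a Miller–Rabin witness and 2743 is composite.
Base 2236: x_0 = 2236^1371 mod 2743 = 143. x_0 ∉ {1, 2742} and s = 1, so 2236 is a Miller–Rabin witness and 2743 is composite.
The smallest witness among the given bases is 2.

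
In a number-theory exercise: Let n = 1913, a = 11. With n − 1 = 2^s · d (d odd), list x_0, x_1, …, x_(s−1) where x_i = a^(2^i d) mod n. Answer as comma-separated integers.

922, 712, 1912

n − 1 = 1912 = 2^3 · 239, so s = 3 and d = 239.
x_0 = 11^239 mod 1913 = 922.
x_1 = 922^2 mod 1913 = 712.
x_2 = 712^2 mod 1913 = 1912.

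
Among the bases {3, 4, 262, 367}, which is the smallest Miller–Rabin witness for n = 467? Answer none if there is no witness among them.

none

n − 1 = 466 = 2^1 · 233, so s = 1 and d = 233.
Base 3: x_0 = 3^233 mod 467 = 1. x_0 = 1, so 3 is not a witness.
Base 4: x_0 = 4^233 mod 467 = 1. x_0 = 1, so 4 is not a witness.
Base 262: x_0 = 262^233 mod 467 = 1. x_0 = 1, so 262 is not a witness.
Base 367: x_0 = 367^233 mod 467 = 466. x_0 = 466 ≡ −1, so 367 is not a witness.
No listed base is a witness for 467.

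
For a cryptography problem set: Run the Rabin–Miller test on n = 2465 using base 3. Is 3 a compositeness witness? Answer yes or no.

yes

n − 1 = 2464 = 2^5 · 77, so s = 5 and d = 77.
x_0 = 3^77 mod 2465 = 2018.
x_0 is neither 1 nor 2464, so continue squaring.
x_1 = 2018^2 mod 2465 = 144.
x_2 = 144^2 mod 2465 = 1016.
x_3 = 1016^2 mod 2465 = 1886.
x_4 = 1886^2 mod 2465 = 1.
x_4 = 1 but x_3 ≠ ±1, a nontrivial square root of 1 — 3 is a witness and 2465 is composite.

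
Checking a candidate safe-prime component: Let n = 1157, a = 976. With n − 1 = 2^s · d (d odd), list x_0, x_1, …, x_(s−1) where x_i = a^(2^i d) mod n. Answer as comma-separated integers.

n − 1 = 1156 = 2^2 · 289, so s = 2 and d = 289.
x_0 = 976^289 mod 1157 = 417.
x_1 = 417^2 mod 1157 = 339.

417, 339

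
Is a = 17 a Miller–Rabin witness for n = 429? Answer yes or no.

yes

n − 1 = 428 = 2^2 · 107, so s = 2 and d = 107.
x_0 = 17^107 mod 429 = 140.
x_0 is neither 1 nor 428, so continue squaring.
x_1 = 140^2 mod 429 = 295.
Reached i = s−1 = 1 without hitting −1: 17 is a Miller–Rabin witness and 429 is composite.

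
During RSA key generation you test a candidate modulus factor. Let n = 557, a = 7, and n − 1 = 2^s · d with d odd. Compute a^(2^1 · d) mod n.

n − 1 = 556 = 2^2 · 139, so s = 2 and d = 139.
x_0 = 7^139 mod 557 = 556.
x_1 = 556^2 mod 557 = 1.

1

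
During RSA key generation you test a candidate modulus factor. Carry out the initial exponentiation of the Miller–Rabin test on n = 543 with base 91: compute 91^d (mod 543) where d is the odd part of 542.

271

n − 1 = 542 = 2^1 · 271, so s = 1 and d = 271.
91^271 mod 543 = 271.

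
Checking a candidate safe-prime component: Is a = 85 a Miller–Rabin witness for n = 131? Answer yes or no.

no

n − 1 = 130 = 2^1 · 65, so s = 1 and d = 65.
x_0 = 85^65 mod 131 = 130.
x_0 = 130 ≡ −1, so 85 is not a witness.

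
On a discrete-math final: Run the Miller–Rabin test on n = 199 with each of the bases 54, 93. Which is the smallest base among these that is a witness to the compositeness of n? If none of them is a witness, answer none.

none

n − 1 = 198 = 2^1 · 99, so s = 1 and d = 99.
Base 54: x_0 = 54^99 mod 199 = 198. x_0 = 198 ≡ −1, so 54 is not a witness.
Base 93: x_0 = 93^99 mod 199 = 198. x_0 = 198 ≡ −1, so 93 is not a witness.
No listed base is a witness for 199.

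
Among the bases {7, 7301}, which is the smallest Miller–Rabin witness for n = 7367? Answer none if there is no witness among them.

n − 1 = 7366 = 2^1 · 3683, so s = 1 and d = 3683.
Base 7: x_0 = 7^3683 mod 7367 = 1097. x_0 ∉ {1, 7366} and s = 1, so 7 is a Miller–Rabin witness and 7367 is composite.
Base 7301: x_0 = 7301^3683 mod 7367 = 6631. x_0 ∉ {1, 7366} and s = 1, so 7301 is a Miller–Rabin witness and 7367 is composite.
The smallest witness among the given bases is 7.

7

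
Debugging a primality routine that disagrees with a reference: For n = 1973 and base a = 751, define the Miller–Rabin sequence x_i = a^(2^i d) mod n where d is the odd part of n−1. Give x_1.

n − 1 = 1972 = 2^2 · 493, so s = 2 and d = 493.
x_0 = 751^493 mod 1973 = 1972.
x_1 = 1972^2 mod 1973 = 1.

1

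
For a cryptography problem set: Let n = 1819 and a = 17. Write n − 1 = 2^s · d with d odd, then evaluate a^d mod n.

n − 1 = 1818 = 2^1 · 909, so s = 1 and d = 909.
Repeated squaring mod 1819: 17^1 ≡ 17, 17^2 ≡ 289, 17^4 ≡ 1666, 17^8 ≡ 1581, 17^16 ≡ 255, 17^32 ≡ 1360, 17^64 ≡ 1496, 17^128 ≡ 646, 17^256 ≡ 765, 17^512 ≡ 1326.
909 = 512 + 256 + 128 + 8 + 4 + 1, so 17^909 ≡ 1326·765·646·1581·1666·17 ≡ 238 (mod 1819).

238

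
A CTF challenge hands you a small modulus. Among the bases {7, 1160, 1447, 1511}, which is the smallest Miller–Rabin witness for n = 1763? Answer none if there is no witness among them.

n − 1 = 1762 = 2^1 · 881, so s = 1 and d = 881.
Base 7: x_0 = 7^881 mod 1763 = 1155. x_0 ∉ {1, 1762} and s = 1, so 7 is a Miller–Rabin witness and 1763 is composite.
Base 1160: x_0 = 1160^881 mod 1763 = 1160. x_0 ∉ {1, 1762} and s = 1, so 1160 is a Miller–Rabin witness and 1763 is composite.
Base 1447: x_0 = 1447^881 mod 1763 = 1611. x_0 ∉ {1, 1762} and s = 1, so 1447 is a Miller–Rabin witness and 1763 is composite.
Base 1511: x_0 = 1511^881 mod 1763 = 896. x_0 ∉ {1, 1762} and s = 1, so 1511 is a Miller–Rabin witness and 1763 is composite.
The smallest witness among the given bases is 7.

7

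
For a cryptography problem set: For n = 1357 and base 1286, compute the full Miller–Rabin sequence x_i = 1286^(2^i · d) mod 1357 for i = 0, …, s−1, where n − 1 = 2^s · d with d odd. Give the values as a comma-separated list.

n − 1 = 1356 = 2^2 · 339, so s = 2 and d = 339.
x_0 = 1286^339 mod 1357 = 247.
x_1 = 247^2 mod 1357 = 1301.

247, 1301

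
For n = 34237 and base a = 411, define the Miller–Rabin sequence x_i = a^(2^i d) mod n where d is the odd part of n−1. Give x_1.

n − 1 = 34236 = 2^2 · 8559, so s = 2 and d = 8559.
x_0 = 411^8559 mod 34237 = 29154.
x_1 = 29154^2 mod 34237 = 22191.

22191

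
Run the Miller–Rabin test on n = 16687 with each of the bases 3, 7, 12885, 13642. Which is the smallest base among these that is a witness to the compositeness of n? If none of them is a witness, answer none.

3

n − 1 = 16686 = 2^1 · 8343, so s = 1 and d = 8343.
Base 3: x_0 = 3^8343 mod 16687 = 5549. x_0 ∉ {1, 16686} and s = 1, so 3 is a Miller–Rabin witness and 16687 is composite.
Base 7: x_0 = 7^8343 mod 16687 = 6217. x_0 ∉ {1, 16686} and s = 1, so 7 is a Miller–Rabin witness and 16687 is composite.
Base 12885: x_0 = 12885^8343 mod 16687 = 1703. x_0 ∉ {1, 16686} and s = 1, so 12885 is a Miller–Rabin witness and 16687 is composite.
Base 13642: x_0 = 13642^8343 mod 16687 = 3627. x_0 ∉ {1, 16686} and s = 1, so 13642 is a Miller–Rabin witness and 16687 is composite.
The smallest witness among the given bases is 3.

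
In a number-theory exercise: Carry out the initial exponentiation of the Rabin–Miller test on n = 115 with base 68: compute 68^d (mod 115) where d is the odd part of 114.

68

n − 1 = 114 = 2^1 · 57, so s = 1 and d = 57.
Repeated squaring mod 115: 68^1 ≡ 68, 68^2 ≡ 24, 68^4 ≡ 1, 68^8 ≡ 1, 68^16 ≡ 1, 68^32 ≡ 1.
57 = 32 + 16 + 8 + 1, so 68^57 ≡ 1·1·1·68 ≡ 68 (mod 115).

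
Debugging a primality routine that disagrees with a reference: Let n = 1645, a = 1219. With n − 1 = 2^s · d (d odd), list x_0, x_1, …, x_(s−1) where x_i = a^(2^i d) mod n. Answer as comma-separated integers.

n − 1 = 1644 = 2^2 · 411, so s = 2 and d = 411.
x_0 = 1219^411 mod 1645 = 134.
x_1 = 134^2 mod 1645 = 1506.

134, 1506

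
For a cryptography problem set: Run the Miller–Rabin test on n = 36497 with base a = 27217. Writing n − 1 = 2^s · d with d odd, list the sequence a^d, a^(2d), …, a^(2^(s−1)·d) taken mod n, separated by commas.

9172, 36496, 1, 1

n − 1 = 36496 = 2^4 · 2281, so s = 4 and d = 2281.
x_0 = 27217^2281 mod 36497 = 9172.
x_1 = 9172^2 mod 36497 = 36496.
x_2 = 36496^2 mod 36497 = 1.
x_3 = 1^2 mod 36497 = 1.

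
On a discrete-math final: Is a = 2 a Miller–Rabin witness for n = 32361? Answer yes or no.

n − 1 = 32360 = 2^3 · 4045, so s = 3 and d = 4045.
Repeated squaring mod 32361: 2^1 ≡ 2, 2^2 ≡ 4, 2^4 ≡ 16, 2^8 ≡ 256, 2^16 ≡ 814, 2^32 ≡ 15376, 2^64 ≡ 24271, 2^128 ≡ 14158, 2^256 ≡ 4930, 2^512 ≡ 1789, 2^1024 ≡ 29143, 2^2048 ≡ 4.
4045 = 2048 + 1024 + 512 + 256 + 128 + 64 + 8 + 4 + 1, so 2^4045 ≡ 4·29143·1789·4930·14158·24271·256·16·2 ≡ 6512 (mod 32361).
x_0 = 2^4045 mod 32361 = 6512.
x_0 is neither 1 nor 32360, so continue squaring.
x_1 = 6512^2 mod 32361 = 13234.
x_2 = 13234^2 mod 32361 = 1024.
Reached i = s−1 = 2 without hitting −1: 2 is a Miller–Rabin witness and 32361 is composite.

yes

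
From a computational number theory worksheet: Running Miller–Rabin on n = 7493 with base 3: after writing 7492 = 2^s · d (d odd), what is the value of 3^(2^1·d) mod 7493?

n − 1 = 7492 = 2^2 · 1873, so s = 2 and d = 1873.
x_0 = 3^1873 mod 7493 = 7335.
x_1 = 7335^2 mod 7493 = 2485.

2485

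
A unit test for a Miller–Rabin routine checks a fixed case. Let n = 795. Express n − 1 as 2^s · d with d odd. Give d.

Halving: 794 → 397; 397 is odd.
So 794 = 2^1 · 397.

397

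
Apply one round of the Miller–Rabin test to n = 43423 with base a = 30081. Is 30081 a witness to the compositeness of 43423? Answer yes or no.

n − 1 = 43422 = 2^1 · 21711, so s = 1 and d = 21711.
x_0 = 30081^21711 mod 43423 = 9348.
x_0 ∉ {1, 43422} and s = 1, so 30081 is a Miller–Rabin witness and 43423 is composite.

yes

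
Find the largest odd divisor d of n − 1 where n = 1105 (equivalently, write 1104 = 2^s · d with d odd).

Halving: 1104 → 552 → 276 → 138 → 69; 69 is odd.
So 1104 = 2^4 · 69.

69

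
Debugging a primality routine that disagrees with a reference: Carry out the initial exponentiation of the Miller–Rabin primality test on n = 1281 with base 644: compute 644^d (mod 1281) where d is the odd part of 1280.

245

n − 1 = 1280 = 2^8 · 5, so s = 8 and d = 5.
644^5 mod 1281 = 245.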